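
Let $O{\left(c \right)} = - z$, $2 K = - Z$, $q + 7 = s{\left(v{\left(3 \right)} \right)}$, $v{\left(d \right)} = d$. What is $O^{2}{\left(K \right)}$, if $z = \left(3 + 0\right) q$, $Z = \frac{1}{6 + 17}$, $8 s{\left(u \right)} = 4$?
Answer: $\frac{1521}{4} \approx 380.25$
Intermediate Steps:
$s{\left(u \right)} = \frac{1}{2}$ ($s{\left(u \right)} = \frac{1}{8} \cdot 4 = \frac{1}{2}$)
$Z = \frac{1}{23} \approx 0.043478$
$q = - \frac{13}{2}$ ($q = -7 + \frac{1}{2} = - \frac{13}{2} \approx -6.5$)
$z = - \frac{39}{2}$ ($z = \left(3 + 0\right) \left(- \frac{13}{2}\right) = 3 \left(- \frac{13}{2}\right) = - \frac{39}{2} \approx -19.5$)
$K = - \frac{1}{46}$ ($K = \frac{\left(-1\right) \frac{1}{23}}{2} = \frac{1}{2} \left(- \frac{1}{23}\right) = - \frac{1}{46} \approx -0.021739$)
$O{\left(c \right)} = \frac{39}{2}$ ($O{\left(c \right)} = \left(-1\right) \left(- \frac{39}{2}\right) = \frac{39}{2}$)
$O^{2}{\left(K \right)} = \left(\frac{39}{2}\right)^{2} = \frac{1521}{4}$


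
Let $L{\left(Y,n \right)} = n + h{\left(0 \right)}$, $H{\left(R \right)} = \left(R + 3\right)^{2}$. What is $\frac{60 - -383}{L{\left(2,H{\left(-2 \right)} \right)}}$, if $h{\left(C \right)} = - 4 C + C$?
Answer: $443$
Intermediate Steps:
$h{\left(C \right)} = - 3 C$
$H{\left(R \right)} = \left(3 + R\right)^{2}$
$L{\left(Y,n \right)} = n$ ($L{\left(Y,n \right)} = n - 0 = n + 0 = n$)
$\frac{60 - -383}{L{\left(2,H{\left(-2 \right)} \right)}} = \frac{60 - -383}{\left(3 - 2\right)^{2}} = \frac{60 + 383}{1^{2}} = \frac{443}{1} = 443 \cdot 1 = 443$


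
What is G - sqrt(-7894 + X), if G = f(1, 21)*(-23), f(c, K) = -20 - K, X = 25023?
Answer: 943 - sqrt(17129) ≈ 812.12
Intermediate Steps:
G = 943 (G = (-20 - 1*21)*(-23) = (-20 - 21)*(-23) = -41*(-23) = 943)
G - sqrt(-7894 + X) = 943 - sqrt(-7894 + 25023) = 943 - sqrt(17129)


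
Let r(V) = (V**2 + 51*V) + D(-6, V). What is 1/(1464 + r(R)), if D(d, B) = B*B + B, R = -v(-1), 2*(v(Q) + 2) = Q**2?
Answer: 2/3093 ≈ 0.00064662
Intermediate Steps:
v(Q) = -2 + Q**2/2
R = 3/2 (R = -(-2 + (1/2)*(-1)**2) = -(-2 + (1/2)*1) = -(-2 + 1/2) = -1*(-3/2) = 3/2 ≈ 1.5000)
D(d, B) = B + B**2 (D(d, B) = B**2 + B = B + B**2)
r(V) = V**2 + 51*V + V*(1 + V) (r(V) = (V**2 + 51*V) + V*(1 + V) = V**2 + 51*V + V*(1 + V))
1/(1464 + r(R)) = 1/(1464 + 2*(3/2)*(26 + 3/2)) = 1/(1464 + 2*(3/2)*(55/2)) = 1/(1464 + 165/2) = 1/(3093/2) = 2/3093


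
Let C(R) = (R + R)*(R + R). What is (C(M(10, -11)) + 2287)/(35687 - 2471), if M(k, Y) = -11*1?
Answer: 2771/33216 ≈ 0.083424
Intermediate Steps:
M(k, Y) = -11
C(R) = 4*R² (C(R) = (2*R)*(2*R) = 4*R²)
(C(M(10, -11)) + 2287)/(35687 - 2471) = (4*(-11)² + 2287)/(35687 - 2471) = (4*121 + 2287)/33216 = (484 + 2287)*(1/33216) = 2771*(1/33216) = 2771/33216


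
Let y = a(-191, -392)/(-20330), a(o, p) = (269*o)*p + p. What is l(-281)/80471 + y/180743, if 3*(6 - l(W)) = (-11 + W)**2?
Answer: -159049484867714/443536660716735 ≈ -0.35859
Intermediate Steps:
a(o, p) = p + 269*o*p (a(o, p) = 269*o*p + p = p + 269*o*p)
y = -10070088/10165 (y = -392*(1 + 269*(-191))/(-20330) = -392*(1 - 51379)*(-1/20330) = -392*(-51378)*(-1/20330) = 20140176*(-1/20330) = -10070088/10165 ≈ -990.66)
l(W) = 6 - (-11 + W)**2/3
l(-281)/80471 + y/180743 = (6 - (-11 - 281)**2/3)/80471 - 10070088/10165/180743 = (6 - 1/3*(-292)**2)*(1/80471) - 10070088/10165*1/180743 = (6 - 1/3*85264)*(1/80471) - 10070088/1837252595 = (6 - 85264/3)*(1/80471) - 10070088/1837252595 = -85246/3*1/80471 - 10070088/1837252595 = -85246/241413 - 10070088/1837252595 = -159049484867714/443536660716735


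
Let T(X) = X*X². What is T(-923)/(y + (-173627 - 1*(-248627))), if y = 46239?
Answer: -786330467/121239 ≈ -6485.8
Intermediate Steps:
T(X) = X³
T(-923)/(y + (-173627 - 1*(-248627))) = (-923)³/(46239 + (-173627 - 1*(-248627))) = -786330467/(46239 + (-173627 + 248627)) = -786330467/(46239 + 75000) = -786330467/121239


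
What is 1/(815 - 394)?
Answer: 1/421 ≈ 0.0023753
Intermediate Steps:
1/(815 - 394) = 1/421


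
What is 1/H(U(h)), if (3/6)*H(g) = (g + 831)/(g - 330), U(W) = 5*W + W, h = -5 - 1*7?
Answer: -67/253 ≈ -0.26482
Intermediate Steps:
h = -12 (h = -5 - 7 = -12)
U(W) = 6*W
H(g) = 2*(831 + g)/(-330 + g) (H(g) = 2*((g + 831)/(g - 330)) = 2*((831 + g)/(-330 + g)) = 2*(831 + g)/(-330 + g))
1/H(U(h)) = 1/(2*(831 + 6*(-12))/(-330 + 6*(-12))) = 1/(2*(831 - 72)/(-330 - 72)) = 1/(2*759/(-402)) = 1/(2*(-1/402)*759) = 1/(-253/67) = -67/253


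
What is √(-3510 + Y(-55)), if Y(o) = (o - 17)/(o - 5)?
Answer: 2*I*√21930/5 ≈ 59.235*I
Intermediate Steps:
Y(o) = (-17 + o)/(-5 + o)
√(-3510 + Y(-55)) = √(-3510 + (-17 - 55)/(-5 - 55)) = √(-3510 - 72/(-60)) = √(-3510 - 1/60*(-72)) = √(-3510 + 6/5) = √(-17544/5) = 2*I*√21930/5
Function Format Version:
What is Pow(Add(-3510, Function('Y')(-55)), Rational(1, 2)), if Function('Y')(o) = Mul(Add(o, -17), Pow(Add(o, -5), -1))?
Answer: Mul(Rational(2, 5), I, Pow(21930, Rational(1, 2))) ≈ Mul(59.235, I)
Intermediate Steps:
Function('Y')(o) = Mul(Pow(Add(-5, o), -1), Add(-17, o)) (Function('Y')(o) = Mul(Add(-17, o), Pow(Add(-5, o), -1)) = Mul(Pow(Add(-5, o), -1), Add(-17, o)))
Pow(Add(-3510, Function('Y')(-55)), Rational(1, 2)) = Pow(Add(-3510, Mul(Pow(Add(-5, -55), -1), Add(-17, -55))), Rational(1, 2)) = Pow(Add(-3510, Mul(Pow(-60, -1), -72)), Rational(1, 2)) = Pow(Add(-3510, Mul(Rational(-1, 60), -72)), Rational(1, 2)) = Pow(Add(-3510, Rational(6, 5)), Rational(1, 2)) = Pow(Rational(-17544, 5), Rational(1, 2)) = Mul(Rational(2, 5), I, Pow(21930, Rational(1, 2)))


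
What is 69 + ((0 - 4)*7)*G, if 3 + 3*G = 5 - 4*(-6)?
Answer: -521/3 ≈ -173.67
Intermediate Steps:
G = 26/3 (G = -1 + (5 - 4*(-6))/3 = -1 + (5 + 24)/3 = -1 + (⅓)*29 = -1 + 29/3 = 26/3 ≈ 8.6667)
69 + ((0 - 4)*7)*G = 69 + ((0 - 4)*7)*(26/3) = 69 - 4*7*(26/3) = 69 - 28*26/3 = 69 - 728/3 = -521/3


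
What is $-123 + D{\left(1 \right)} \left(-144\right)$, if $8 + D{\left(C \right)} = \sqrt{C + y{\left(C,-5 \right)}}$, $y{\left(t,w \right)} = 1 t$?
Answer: $1029 - 144 \sqrt{2} \approx 825.35$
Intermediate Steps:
$y{\left(t,w \right)} = t$
$D{\left(C \right)} = -8 + \sqrt{2} \sqrt{C}$ ($D{\left(C \right)} = -8 + \sqrt{C + C} = -8 + \sqrt{2 C} = -8 + \sqrt{2} \sqrt{C}$)
$-123 + D{\left(1 \right)} \left(-144\right) = -123 + \left(-8 + \sqrt{2} \sqrt{1}\right) \left(-144\right) = -123 + \left(-8 + \sqrt{2} \cdot 1\right) \left(-144\right) = -123 + \left(-8 + \sqrt{2}\right) \left(-144\right) = -123 + \left(1152 - 144 \sqrt{2}\right) = 1029 - 144 \sqrt{2}$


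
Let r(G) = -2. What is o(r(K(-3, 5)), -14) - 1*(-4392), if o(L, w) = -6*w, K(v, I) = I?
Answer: 4476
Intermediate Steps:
o(r(K(-3, 5)), -14) - 1*(-4392) = -6*(-14) - 1*(-4392) = 84 + 4392 = 4476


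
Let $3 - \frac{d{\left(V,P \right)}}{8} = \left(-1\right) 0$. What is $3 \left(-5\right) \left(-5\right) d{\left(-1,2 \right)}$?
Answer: $1800$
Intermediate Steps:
$d{\left(V,P \right)} = 24$ ($d{\left(V,P \right)} = 24 - 8 \left(\left(-1\right) 0\right) = 24 - 0 = 24 + 0 = 24$)
$3 \left(-5\right) \left(-5\right) d{\left(-1,2 \right)} = 3 \left(-5\right) \left(-5\right) 24 = \left(-15\right) \left(-5\right) 24 = 75 \cdot 24 = 1800$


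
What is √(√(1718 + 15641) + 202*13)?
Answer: √(2626 + √17359) ≈ 52.514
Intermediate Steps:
√(√(1718 + 15641) + 202*13) = √(√17359 + 2626) = √(2626 + √17359)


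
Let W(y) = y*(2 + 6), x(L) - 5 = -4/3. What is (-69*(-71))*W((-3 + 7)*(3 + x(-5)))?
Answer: 1045120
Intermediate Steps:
x(L) = 11/3 (x(L) = 5 - 4/3 = 11/3)
W(y) = 8*y (W(y) = y*8 = 8*y)
(-69*(-71))*W((-3 + 7)*(3 + x(-5))) = (-69*(-71))*(8*((-3 + 7)*(3 + 11/3))) = 4899*(8*(4*(20/3))) = 4899*(8*(80/3)) = 4899*(640/3) = 1045120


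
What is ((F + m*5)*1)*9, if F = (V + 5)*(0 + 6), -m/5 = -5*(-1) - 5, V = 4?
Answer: 486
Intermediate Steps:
m = 0 (m = -5*(-5*(-1) - 5) = -5*(5 - 5) = -5*0 = 0)
F = 54 (F = (4 + 5)*(0 + 6) = 9*6 = 54)
((F + m*5)*1)*9 = ((54 + 0*5)*1)*9 = ((54 + 0)*1)*9 = (54*1)*9 = 54*9 = 486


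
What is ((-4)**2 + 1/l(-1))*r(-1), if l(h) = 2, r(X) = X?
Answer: -33/2 ≈ -16.500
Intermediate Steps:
((-4)**2 + 1/l(-1))*r(-1) = ((-4)**2 + 1/2)*(-1) = (16 + 1/2)*(-1) = (33/2)*(-1) = -33/2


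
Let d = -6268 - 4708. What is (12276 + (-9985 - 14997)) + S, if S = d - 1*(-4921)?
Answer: -18761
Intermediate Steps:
d = -10976
S = -6055 (S = -10976 - 1*(-4921) = -10976 + 4921 = -6055)
(12276 + (-9985 - 14997)) + S = (12276 + (-9985 - 14997)) - 6055 = (12276 - 24982) - 6055 = -12706 - 6055 = -18761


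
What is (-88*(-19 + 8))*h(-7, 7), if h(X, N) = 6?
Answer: 5808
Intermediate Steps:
(-88*(-19 + 8))*h(-7, 7) = -88*(-19 + 8)*6 = -88*(-11)*6 = 968*6 = 5808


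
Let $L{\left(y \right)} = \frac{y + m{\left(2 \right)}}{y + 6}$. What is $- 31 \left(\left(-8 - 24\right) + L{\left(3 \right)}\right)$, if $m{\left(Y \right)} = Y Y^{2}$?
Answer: $\frac{8587}{9} \approx 954.11$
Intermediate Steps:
$m{\left(Y \right)} = Y^{3}$
$L{\left(y \right)} = \frac{8 + y}{6 + y}$ ($L{\left(y \right)} = \frac{y + 2^{3}}{y + 6} = \frac{y + 8}{6 + y} = \frac{8 + y}{6 + y}$)
$- 31 \left(\left(-8 - 24\right) + L{\left(3 \right)}\right) = - 31 \left(\left(-8 - 24\right) + \frac{8 + 3}{6 + 3}\right) = - 31 \left(\left(-8 - 24\right) + \frac{1}{9} \cdot 11\right) = - 31 \left(-32 + \frac{1}{9} \cdot 11\right) = - 31 \left(-32 + \frac{11}{9}\right) = \left(-31\right) \left(- \frac{277}{9}\right) = \frac{8587}{9}$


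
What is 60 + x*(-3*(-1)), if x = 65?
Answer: 255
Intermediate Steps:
60 + x*(-3*(-1)) = 60 + 65*(-3*(-1)) = 60 + 65*3 = 60 + 195 = 255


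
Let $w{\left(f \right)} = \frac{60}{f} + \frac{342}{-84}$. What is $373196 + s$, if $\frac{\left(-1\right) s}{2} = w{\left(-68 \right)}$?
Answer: $\frac{44411503}{119} \approx 3.7321 \cdot 10^{5}$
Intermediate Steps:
$w{\left(f \right)} = - \frac{57}{14} + \frac{60}{f}$ ($w{\left(f \right)} = \frac{60}{f} + 342 \left(- \frac{1}{84}\right) = \frac{60}{f} - \frac{57}{14} = - \frac{57}{14} + \frac{60}{f}$)
$s = \frac{1179}{119}$ ($s = - 2 \left(- \frac{57}{14} + \frac{60}{-68}\right) = - 2 \left(- \frac{57}{14} + 60 \left(- \frac{1}{68}\right)\right) = - 2 \left(- \frac{57}{14} - \frac{15}{17}\right) = \left(-2\right) \left(- \frac{1179}{238}\right) = \frac{1179}{119} \approx 9.9076$)
$373196 + s = 373196 + \frac{1179}{119} = \frac{44411503}{119}$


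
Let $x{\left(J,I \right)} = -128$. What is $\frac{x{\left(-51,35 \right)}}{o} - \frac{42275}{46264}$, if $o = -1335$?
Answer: $- \frac{50515333}{61762440} \approx -0.8179$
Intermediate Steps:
$\frac{x{\left(-51,35 \right)}}{o} - \frac{42275}{46264} = - \frac{128}{-1335} - \frac{42275}{46264} = \left(-128\right) \left(- \frac{1}{1335}\right) - \frac{42275}{46264} = \frac{128}{1335} - \frac{42275}{46264} = - \frac{50515333}{61762440}$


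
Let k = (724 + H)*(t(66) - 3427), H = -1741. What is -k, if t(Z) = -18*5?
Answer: -3576789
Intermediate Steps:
t(Z) = -90
k = 3576789 (k = (724 - 1741)*(-90 - 3427) = -1017*(-3517) = 3576789)
-k = -1*3576789 = -3576789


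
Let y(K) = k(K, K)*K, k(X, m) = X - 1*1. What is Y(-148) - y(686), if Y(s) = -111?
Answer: -470021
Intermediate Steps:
k(X, m) = -1 + X (k(X, m) = X - 1 = -1 + X)
y(K) = K*(-1 + K) (y(K) = (-1 + K)*K = K*(-1 + K))
Y(-148) - y(686) = -111 - 686*(-1 + 686) = -111 - 686*685 = -111 - 1*469910 = -111 - 469910 = -470021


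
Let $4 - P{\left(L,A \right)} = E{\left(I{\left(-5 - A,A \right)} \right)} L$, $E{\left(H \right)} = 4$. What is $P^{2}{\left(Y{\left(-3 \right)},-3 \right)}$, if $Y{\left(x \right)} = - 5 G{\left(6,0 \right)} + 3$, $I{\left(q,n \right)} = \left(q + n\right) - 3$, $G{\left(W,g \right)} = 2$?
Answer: $1024$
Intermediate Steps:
$I{\left(q,n \right)} = -3 + n + q$ ($I{\left(q,n \right)} = \left(n + q\right) - 3 = -3 + n + q$)
$Y{\left(x \right)} = -7$ ($Y{\left(x \right)} = \left(-5\right) 2 + 3 = -10 + 3 = -7$)
$P{\left(L,A \right)} = 4 - 4 L$
$P^{2}{\left(Y{\left(-3 \right)},-3 \right)} = \left(4 - -28\right)^{2} = \left(4 + 28\right)^{2} = 32^{2} = 1024$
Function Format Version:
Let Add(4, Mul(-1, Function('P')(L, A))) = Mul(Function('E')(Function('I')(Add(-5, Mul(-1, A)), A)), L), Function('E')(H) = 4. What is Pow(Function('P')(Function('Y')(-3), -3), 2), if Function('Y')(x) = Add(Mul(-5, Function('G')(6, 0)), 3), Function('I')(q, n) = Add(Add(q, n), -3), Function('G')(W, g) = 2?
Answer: 1024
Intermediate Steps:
Function('I')(q, n) = Add(-3, n, q) (Function('I')(q, n) = Add(Add(n, q), -3) = Add(-3, n, q))
Function('Y')(x) = -7 (Function('Y')(x) = Add(Mul(-5, 2), 3) = Add(-10, 3) = -7)
Function('P')(L, A) = Add(4, Mul(-4, L)) (Function('P')(L, A) = Add(4, Mul(-1, Mul(4, L))) = Add(4, Mul(-4, L)))
Pow(Function('P')(Function('Y')(-3), -3), 2) = Pow(Add(4, Mul(-4, -7)), 2) = Pow(Add(4, 28), 2) = Pow(32, 2) = 1024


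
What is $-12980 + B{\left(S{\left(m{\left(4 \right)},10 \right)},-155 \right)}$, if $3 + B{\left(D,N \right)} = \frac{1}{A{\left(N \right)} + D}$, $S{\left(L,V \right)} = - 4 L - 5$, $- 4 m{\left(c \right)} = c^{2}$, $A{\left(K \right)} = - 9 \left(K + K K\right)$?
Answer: $- \frac{2788995078}{214819} \approx -12983.0$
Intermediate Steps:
$A{\left(K \right)} = - 9 K - 9 K^{2}$ ($A{\left(K \right)} = - 9 \left(K + K^{2}\right) = - 9 K - 9 K^{2}$)
$m{\left(c \right)} = - \frac{c^{2}}{4}$
$S{\left(L,V \right)} = -5 - 4 L$
$B{\left(D,N \right)} = -3 + \frac{1}{D - 9 N \left(1 + N\right)}$ ($B{\left(D,N \right)} = -3 + \frac{1}{- 9 N \left(1 + N\right) + D} = -3 + \frac{1}{D - 9 N \left(1 + N\right)}$)
$-12980 + B{\left(S{\left(m{\left(4 \right)},10 \right)},-155 \right)} = -12980 + \frac{1 - 3 \left(-5 - 4 \left(- \frac{4^{2}}{4}\right)\right) + 27 \left(-155\right) \left(1 - 155\right)}{\left(-5 - 4 \left(- \frac{4^{2}}{4}\right)\right) - - 1395 \left(1 - 155\right)} = -12980 + \frac{1 - 3 \left(-5 - 4 \left(\left(- \frac{1}{4}\right) 16\right)\right) + 27 \left(-155\right) \left(-154\right)}{\left(-5 - 4 \left(\left(- \frac{1}{4}\right) 16\right)\right) - \left(-1395\right) \left(-154\right)} = -12980 + \frac{1 - 3 \left(-5 - -16\right) + 644490}{\left(-5 - -16\right) - 214830} = -12980 + \frac{1 - 3 \left(-5 + 16\right) + 644490}{\left(-5 + 16\right) - 214830} = -12980 + \frac{1 - 33 + 644490}{11 - 214830} = -12980 + \frac{1 - 33 + 644490}{-214819} = -12980 - \frac{644458}{214819} = - \frac{2788995078}{214819}$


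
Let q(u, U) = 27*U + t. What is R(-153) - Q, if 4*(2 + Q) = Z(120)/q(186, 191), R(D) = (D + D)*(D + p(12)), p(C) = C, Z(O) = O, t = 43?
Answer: 22436957/520 ≈ 43148.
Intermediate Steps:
q(u, U) = 43 + 27*U (q(u, U) = 27*U + 43 = 43 + 27*U)
R(D) = 2*D*(12 + D) (R(D) = (D + D)*(D + 12) = (2*D)*(12 + D) = 2*D*(12 + D))
Q = -1037/520 (Q = -2 + (120/(43 + 27*191))/4 = -2 + (120/(43 + 5157))/4 = -2 + (120/5200)/4 = -2 + (120*(1/5200))/4 = -2 + (¼)*(3/130) = -2 + 3/520 = -1037/520 ≈ -1.9942)
R(-153) - Q = 2*(-153)*(12 - 153) - 1*(-1037/520) = 2*(-153)*(-141) + 1037/520 = 43146 + 1037/520 = 22436957/520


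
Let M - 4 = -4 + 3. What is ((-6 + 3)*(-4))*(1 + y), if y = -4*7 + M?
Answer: -288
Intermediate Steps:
M = 3 (M = 4 + (-4 + 3) = 4 - 1 = 3)
y = -25 (y = -4*7 + 3 = -28 + 3 = -25)
((-6 + 3)*(-4))*(1 + y) = ((-6 + 3)*(-4))*(1 - 25) = -3*(-4)*(-24) = 12*(-24) = -288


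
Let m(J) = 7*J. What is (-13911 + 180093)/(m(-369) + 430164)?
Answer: 55394/142527 ≈ 0.38866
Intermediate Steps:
(-13911 + 180093)/(m(-369) + 430164) = (-13911 + 180093)/(7*(-369) + 430164) = 166182/(-2583 + 430164) = 166182/427581 = 166182*(1/427581) = 55394/142527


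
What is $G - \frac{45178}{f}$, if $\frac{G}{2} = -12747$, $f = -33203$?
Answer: $- \frac{846432104}{33203} \approx -25493.0$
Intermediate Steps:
$G = -25494$ ($G = 2 \left(-12747\right) = -25494$)
$G - \frac{45178}{f} = -25494 - \frac{45178}{-33203} = -25494 - 45178 \left(- \frac{1}{33203}\right) = -25494 - - \frac{45178}{33203} = -25494 + \frac{45178}{33203} = - \frac{846432104}{33203}$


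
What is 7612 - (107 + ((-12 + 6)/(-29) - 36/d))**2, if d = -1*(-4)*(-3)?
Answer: -3812724/841 ≈ -4533.6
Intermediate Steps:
d = -12 (d = 4*(-3) = -12)
7612 - (107 + ((-12 + 6)/(-29) - 36/d))**2 = 7612 - (107 + ((-12 + 6)/(-29) - 36/(-12)))**2 = 7612 - (107 + (-6*(-1/29) - 36*(-1/12)))**2 = 7612 - (107 + (6/29 + 3))**2 = 7612 - (107 + 93/29)**2 = 7612 - (3196/29)**2 = 7612 - 1*10214416/841 = 7612 - 10214416/841 = -3812724/841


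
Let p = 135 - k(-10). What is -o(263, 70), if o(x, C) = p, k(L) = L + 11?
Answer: -134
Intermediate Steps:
k(L) = 11 + L
p = 134 (p = 135 - (11 - 10) = 135 - 1*1 = 135 - 1 = 134)
o(x, C) = 134
-o(263, 70) = -1*134 = -134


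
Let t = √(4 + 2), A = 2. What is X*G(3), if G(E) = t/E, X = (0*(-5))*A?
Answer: 0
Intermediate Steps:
t = √6 ≈ 2.4495
X = 0 (X = (0*(-5))*2 = 0*2 = 0)
G(E) = √6/E
X*G(3) = 0*(√6/3) = 0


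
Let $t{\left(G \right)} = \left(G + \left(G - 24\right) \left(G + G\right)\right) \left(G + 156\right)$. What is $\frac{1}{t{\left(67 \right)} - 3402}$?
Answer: $\frac{1}{1296465} \approx 7.7133 \cdot 10^{-7}$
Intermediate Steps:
$t{\left(G \right)} = \left(156 + G\right) \left(G + 2 G \left(-24 + G\right)\right)$ ($t{\left(G \right)} = \left(G + \left(G - 24\right) 2 G\right) \left(156 + G\right) = \left(G + \left(-24 + G\right) 2 G\right) \left(156 + G\right) = \left(G + 2 G \left(-24 + G\right)\right) \left(156 + G\right) = \left(156 + G\right) \left(G + 2 G \left(-24 + G\right)\right)$)
$\frac{1}{t{\left(67 \right)} - 3402} = \frac{1}{67 \left(-7332 + 2 \cdot 67^{2} + 265 \cdot 67\right) - 3402} = \frac{1}{67 \left(-7332 + 2 \cdot 4489 + 17755\right) - 3402} = \frac{1}{67 \left(-7332 + 8978 + 17755\right) - 3402} = \frac{1}{67 \cdot 19401 - 3402} = \frac{1}{1299867 - 3402} = \frac{1}{1296465}$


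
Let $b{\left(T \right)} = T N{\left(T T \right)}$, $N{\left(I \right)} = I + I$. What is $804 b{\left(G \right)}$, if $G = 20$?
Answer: $12864000$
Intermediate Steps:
$N{\left(I \right)} = 2 I$
$b{\left(T \right)} = 2 T^{3}$ ($b{\left(T \right)} = T 2 T T = T 2 T^{2} = 2 T^{3}$)
$804 b{\left(G \right)} = 804 \cdot 2 \cdot 20^{3} = 804 \cdot 2 \cdot 8000 = 804 \cdot 16000 = 12864000$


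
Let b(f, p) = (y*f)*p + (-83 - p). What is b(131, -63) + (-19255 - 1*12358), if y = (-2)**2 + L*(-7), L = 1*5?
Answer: 224210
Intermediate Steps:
L = 5
y = -31 (y = (-2)**2 + 5*(-7) = 4 - 35 = -31)
b(f, p) = -83 - p - 31*f*p (b(f, p) = (-31*f)*p + (-83 - p) = -31*f*p + (-83 - p) = -83 - p - 31*f*p)
b(131, -63) + (-19255 - 1*12358) = (-83 - 1*(-63) - 31*131*(-63)) + (-19255 - 1*12358) = (-83 + 63 + 255843) + (-19255 - 12358) = 255823 - 31613 = 224210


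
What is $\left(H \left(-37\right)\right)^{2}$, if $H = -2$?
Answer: $5476$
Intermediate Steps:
$\left(H \left(-37\right)\right)^{2} = \left(\left(-2\right) \left(-37\right)\right)^{2} = 74^{2} = 5476$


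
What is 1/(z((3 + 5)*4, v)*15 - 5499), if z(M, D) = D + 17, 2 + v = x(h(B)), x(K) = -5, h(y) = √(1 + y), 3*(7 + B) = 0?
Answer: -1/5349 ≈ -0.00018695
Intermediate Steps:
B = -7 (B = -7 + (⅓)*0 = -7 + 0 = -7)
v = -7 (v = -2 - 5 = -7)
z(M, D) = 17 + D
1/(z((3 + 5)*4, v)*15 - 5499) = 1/((17 - 7)*15 - 5499) = 1/(10*15 - 5499) = 1/(150 - 5499) = 1/(-5349) = -1/5349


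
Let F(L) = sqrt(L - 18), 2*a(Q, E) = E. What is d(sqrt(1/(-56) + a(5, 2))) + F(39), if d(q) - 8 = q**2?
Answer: 503/56 + sqrt(21) ≈ 13.565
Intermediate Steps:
a(Q, E) = E/2
d(q) = 8 + q**2
F(L) = sqrt(-18 + L)
d(sqrt(1/(-56) + a(5, 2))) + F(39) = (8 + (sqrt(1/(-56) + (1/2)*2))**2) + sqrt(-18 + 39) = (8 + (sqrt(-1/56 + 1))**2) + sqrt(21) = (8 + (sqrt(55/56))**2) + sqrt(21) = (8 + (sqrt(770)/28)**2) + sqrt(21) = (8 + 55/56) + sqrt(21) = 503/56 + sqrt(21)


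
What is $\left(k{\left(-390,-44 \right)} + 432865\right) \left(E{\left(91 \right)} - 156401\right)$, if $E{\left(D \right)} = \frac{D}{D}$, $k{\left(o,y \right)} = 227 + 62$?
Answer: $-67745285600$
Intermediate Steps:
$k{\left(o,y \right)} = 289$
$E{\left(D \right)} = 1$
$\left(k{\left(-390,-44 \right)} + 432865\right) \left(E{\left(91 \right)} - 156401\right) = \left(289 + 432865\right) \left(1 - 156401\right) = 433154 \left(-156400\right) = -67745285600$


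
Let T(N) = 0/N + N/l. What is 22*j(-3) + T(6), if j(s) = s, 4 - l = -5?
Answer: -196/3 ≈ -65.333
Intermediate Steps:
l = 9 (l = 4 - 1*(-5) = 4 + 5 = 9)
T(N) = N/9 (T(N) = 0/N + N/9 = 0 + N*(1/9) = 0 + N/9 = N/9)
22*j(-3) + T(6) = 22*(-3) + (1/9)*6 = -66 + 2/3 = -196/3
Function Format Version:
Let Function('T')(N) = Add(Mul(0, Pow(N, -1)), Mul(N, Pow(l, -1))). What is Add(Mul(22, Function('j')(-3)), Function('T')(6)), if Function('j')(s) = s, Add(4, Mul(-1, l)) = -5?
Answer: Rational(-196, 3) ≈ -65.333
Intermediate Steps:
l = 9 (l = Add(4, Mul(-1, -5)) = Add(4, 5) = 9)
Function('T')(N) = Mul(Rational(1, 9), N) (Function('T')(N) = Add(Mul(0, Pow(N, -1)), Mul(N, Pow(9, -1))) = Add(0, Mul(N, Rational(1, 9))) = Add(0, Mul(Rational(1, 9), N)) = Mul(Rational(1, 9), N))
Add(Mul(22, Function('j')(-3)), Function('T')(6)) = Add(Mul(22, -3), Mul(Rational(1, 9), 6)) = Add(-66, Rational(2, 3)) = Rational(-196, 3)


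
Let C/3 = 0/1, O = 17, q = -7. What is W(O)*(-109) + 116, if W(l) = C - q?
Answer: -647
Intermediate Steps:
C = 0 (C = 3*(0/1) = 3*(0*1) = 3*0 = 0)
W(l) = 7 (W(l) = 0 - 1*(-7) = 0 + 7 = 7)
W(O)*(-109) + 116 = 7*(-109) + 116 = -763 + 116 = -647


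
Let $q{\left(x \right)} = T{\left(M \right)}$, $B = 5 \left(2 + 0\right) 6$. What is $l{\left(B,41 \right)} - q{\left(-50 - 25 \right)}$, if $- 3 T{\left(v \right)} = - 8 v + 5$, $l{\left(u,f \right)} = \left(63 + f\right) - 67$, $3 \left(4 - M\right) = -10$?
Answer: $\frac{172}{9} \approx 19.111$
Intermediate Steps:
$M = \frac{22}{3}$ ($M = 4 - - \frac{10}{3} = 4 + \frac{10}{3} = \frac{22}{3} \approx 7.3333$)
$B = 60$ ($B = 5 \cdot 2 \cdot 6 = 10 \cdot 6 = 60$)
$l{\left(u,f \right)} = -4 + f$
$T{\left(v \right)} = - \frac{5}{3} + \frac{8 v}{3}$ ($T{\left(v \right)} = - \frac{- 8 v + 5}{3} = - \frac{5 - 8 v}{3} = - \frac{5}{3} + \frac{8 v}{3}$)
$q{\left(x \right)} = \frac{161}{9}$ ($q{\left(x \right)} = - \frac{5}{3} + \frac{8}{3} \cdot \frac{22}{3} = - \frac{5}{3} + \frac{176}{9} = \frac{161}{9}$)
$l{\left(B,41 \right)} - q{\left(-50 - 25 \right)} = \left(-4 + 41\right) - \frac{161}{9} = 37 - \frac{161}{9} = \frac{172}{9}$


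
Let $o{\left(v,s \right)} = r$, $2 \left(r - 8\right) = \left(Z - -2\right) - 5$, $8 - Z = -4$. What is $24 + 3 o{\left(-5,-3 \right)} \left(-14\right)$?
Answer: $-501$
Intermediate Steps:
$Z = 12$ ($Z = 8 - -4 = 8 + 4 = 12$)
$r = \frac{25}{2}$ ($r = 8 + \frac{\left(12 - -2\right) - 5}{2} = 8 + \frac{\left(12 + 2\right) - 5}{2} = 8 + \frac{14 - 5}{2} = 8 + \frac{1}{2} \cdot 9 = 8 + \frac{9}{2} = \frac{25}{2} \approx 12.5$)
$o{\left(v,s \right)} = \frac{25}{2}$
$24 + 3 o{\left(-5,-3 \right)} \left(-14\right) = 24 + 3 \cdot \frac{25}{2} \left(-14\right) = 24 + \frac{75}{2} \left(-14\right) = 24 - 525 = -501$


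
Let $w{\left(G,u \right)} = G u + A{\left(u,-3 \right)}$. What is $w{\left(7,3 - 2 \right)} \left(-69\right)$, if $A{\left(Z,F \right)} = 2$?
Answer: $-621$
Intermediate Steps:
$w{\left(G,u \right)} = 2 + G u$ ($w{\left(G,u \right)} = G u + 2 = 2 + G u$)
$w{\left(7,3 - 2 \right)} \left(-69\right) = \left(2 + 7 \left(3 - 2\right)\right) \left(-69\right) = \left(2 + 7 \cdot 1\right) \left(-69\right) = \left(2 + 7\right) \left(-69\right) = 9 \left(-69\right) = -621$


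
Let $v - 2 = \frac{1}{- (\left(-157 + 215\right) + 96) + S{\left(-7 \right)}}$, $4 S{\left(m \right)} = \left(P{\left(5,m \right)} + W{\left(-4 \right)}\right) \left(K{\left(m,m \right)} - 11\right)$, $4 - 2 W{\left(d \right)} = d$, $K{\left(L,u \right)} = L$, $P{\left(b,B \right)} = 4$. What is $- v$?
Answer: $- \frac{379}{190} \approx -1.9947$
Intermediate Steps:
$W{\left(d \right)} = 2 - \frac{d}{2}$
$S{\left(m \right)} = -22 + 2 m$ ($S{\left(m \right)} = \frac{\left(4 + \left(2 - -2\right)\right) \left(m - 11\right)}{4} = \frac{\left(4 + \left(2 + 2\right)\right) \left(-11 + m\right)}{4} = \frac{\left(4 + 4\right) \left(-11 + m\right)}{4} = \frac{8 \left(-11 + m\right)}{4} = \frac{-88 + 8 m}{4} = -22 + 2 m$)
$v = \frac{379}{190}$ ($v = 2 + \frac{1}{- (\left(-157 + 215\right) + 96) + \left(-22 + 2 \left(-7\right)\right)} = 2 + \frac{1}{- (58 + 96) - 36} = 2 + \frac{1}{\left(-1\right) 154 - 36} = 2 + \frac{1}{-154 - 36} = 2 + \frac{1}{-190} = 2 - \frac{1}{190} = \frac{379}{190} \approx 1.9947$)
$- v = \left(-1\right) \frac{379}{190} = - \frac{379}{190}$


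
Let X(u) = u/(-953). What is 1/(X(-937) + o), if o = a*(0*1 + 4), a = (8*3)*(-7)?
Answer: -953/639479 ≈ -0.0014903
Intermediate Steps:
X(u) = -u/953 (X(u) = u*(-1/953) = -u/953)
a = -168 (a = 24*(-7) = -168)
o = -672 (o = -168*(0*1 + 4) = -168*(0 + 4) = -168*4 = -672)
1/(X(-937) + o) = 1/(-1/953*(-937) - 672) = 1/(937/953 - 672) = 1/(-639479/953) = -953/639479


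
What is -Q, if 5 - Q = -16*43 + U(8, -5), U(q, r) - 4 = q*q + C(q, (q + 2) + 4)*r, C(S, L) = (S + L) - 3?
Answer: -720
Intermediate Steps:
C(S, L) = -3 + L + S (C(S, L) = (L + S) - 3 = -3 + L + S)
U(q, r) = 4 + q² + r*(3 + 2*q) (U(q, r) = 4 + (q*q + (-3 + ((q + 2) + 4) + q)*r) = 4 + (q² + (-3 + ((2 + q) + 4) + q)*r) = 4 + (q² + (-3 + (6 + q) + q)*r) = 4 + (q² + (3 + 2*q)*r) = 4 + (q² + r*(3 + 2*q)) = 4 + q² + r*(3 + 2*q))
Q = 720 (Q = 5 - (-16*43 + (4 + 8² - 5*(3 + 2*8))) = 5 - (-688 + (4 + 64 - 5*(3 + 16))) = 5 - (-688 + (4 + 64 - 5*19)) = 5 - (-688 + (4 + 64 - 95)) = 5 - (-688 - 27) = 5 - 1*(-715) = 5 + 715 = 720)
-Q = -1*720 = -720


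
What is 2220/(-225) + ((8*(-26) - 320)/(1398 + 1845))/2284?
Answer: -91353808/9258765 ≈ -9.8667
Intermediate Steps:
2220/(-225) + ((8*(-26) - 320)/(1398 + 1845))/2284 = 2220*(-1/225) + ((-208 - 320)/3243)*(1/2284) = -148/15 - 528*1/3243*(1/2284) = -148/15 - 176/1081*1/2284 = -148/15 - 44/617251 = -91353808/9258765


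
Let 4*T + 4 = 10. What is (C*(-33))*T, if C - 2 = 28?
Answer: -1485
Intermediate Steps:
C = 30 (C = 2 + 28 = 30)
T = 3/2 (T = -1 + (¼)*10 = -1 + 5/2 = 3/2 ≈ 1.5000)
(C*(-33))*T = (30*(-33))*(3/2) = -990*3/2 = -1485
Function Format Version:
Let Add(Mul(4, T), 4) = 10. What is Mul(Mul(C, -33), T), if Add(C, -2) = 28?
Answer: -1485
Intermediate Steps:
C = 30 (C = Add(2, 28) = 30)
T = Rational(3, 2) (T = Add(-1, Mul(Rational(1, 4), 10)) = Add(-1, Rational(5, 2)) = Rational(3, 2) ≈ 1.5000)
Mul(Mul(C, -33), T) = Mul(Mul(30, -33), Rational(3, 2)) = Mul(-990, Rational(3, 2)) = -1485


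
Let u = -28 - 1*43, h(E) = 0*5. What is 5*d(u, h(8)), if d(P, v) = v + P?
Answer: -355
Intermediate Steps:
h(E) = 0
u = -71 (u = -28 - 43 = -71)
d(P, v) = P + v
5*d(u, h(8)) = 5*(-71 + 0) = 5*(-71) = -355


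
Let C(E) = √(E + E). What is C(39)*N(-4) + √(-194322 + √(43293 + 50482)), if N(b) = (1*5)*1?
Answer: √(-194322 + 55*√31) + 5*√78 ≈ 44.159 + 440.47*I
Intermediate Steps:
N(b) = 5 (N(b) = 5*1 = 5)
C(E) = √2*√E (C(E) = √(2*E) = √2*√E)
C(39)*N(-4) + √(-194322 + √(43293 + 50482)) = (√2*√39)*5 + √(-194322 + √(43293 + 50482)) = √78*5 + √(-194322 + √93775) = 5*√78 + √(-194322 + 55*√31) = √(-194322 + 55*√31) + 5*√78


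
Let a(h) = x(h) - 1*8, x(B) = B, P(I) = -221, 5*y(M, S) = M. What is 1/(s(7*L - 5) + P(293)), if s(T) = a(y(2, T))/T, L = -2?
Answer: -5/1103 ≈ -0.0045331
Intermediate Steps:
y(M, S) = M/5
a(h) = -8 + h (a(h) = h - 1*8 = h - 8 = -8 + h)
s(T) = -38/(5*T) (s(T) = (-8 + (⅕)*2)/T = (-8 + ⅖)/T = -38/(5*T))
1/(s(7*L - 5) + P(293)) = 1/(-38/(5*(7*(-2) - 5)) - 221) = 1/(-38/(5*(-14 - 5)) - 221) = 1/(-38/5/(-19) - 221) = 1/(-38/5*(-1/19) - 221) = 1/(⅖ - 221) = 1/(-1103/5) = -5/1103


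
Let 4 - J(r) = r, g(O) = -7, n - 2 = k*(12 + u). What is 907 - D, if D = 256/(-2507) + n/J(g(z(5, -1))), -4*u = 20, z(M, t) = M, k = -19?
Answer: 25343572/27577 ≈ 919.01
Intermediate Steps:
u = -5 (u = -1/4*20 = -5)
n = -131 (n = 2 - 19*(12 - 5) = 2 - 19*7 = 2 - 133 = -131)
J(r) = 4 - r
D = -331233/27577 (D = 256/(-2507) - 131/(4 - 1*(-7)) = 256*(-1/2507) - 131/(4 + 7) = -256/2507 - 131/11 = -331233/27577 ≈ -12.011)
907 - D = 907 - 1*(-331233/27577) = 907 + 331233/27577 = 25343572/27577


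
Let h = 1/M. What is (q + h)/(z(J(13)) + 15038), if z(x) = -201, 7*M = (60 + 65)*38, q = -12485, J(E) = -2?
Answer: -59303743/70475750 ≈ -0.84148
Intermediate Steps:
M = 4750/7 (M = ((60 + 65)*38)/7 = (125*38)/7 = (⅐)*4750 = 4750/7 ≈ 678.57)
h = 7/4750 (h = 1/(4750/7) = 7/4750 ≈ 0.0014737)
(q + h)/(z(J(13)) + 15038) = (-12485 + 7/4750)/(-201 + 15038) = -59303743/4750/14837 = -59303743/4750*1/14837 = -59303743/70475750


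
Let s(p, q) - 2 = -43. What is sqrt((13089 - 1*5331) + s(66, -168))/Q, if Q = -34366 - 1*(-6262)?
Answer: -sqrt(7717)/28104 ≈ -0.0031258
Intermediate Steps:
s(p, q) = -41 (s(p, q) = 2 - 43 = -41)
Q = -28104 (Q = -34366 + 6262 = -28104)
sqrt((13089 - 1*5331) + s(66, -168))/Q = sqrt((13089 - 1*5331) - 41)/(-28104) = sqrt((13089 - 5331) - 41)*(-1/28104) = sqrt(7758 - 41)*(-1/28104) = sqrt(7717)*(-1/28104) = -sqrt(7717)/28104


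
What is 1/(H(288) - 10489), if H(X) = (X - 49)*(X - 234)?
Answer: 1/2417 ≈ 0.00041374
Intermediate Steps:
H(X) = (-234 + X)*(-49 + X) (H(X) = (-49 + X)*(-234 + X) = (-234 + X)*(-49 + X))
1/(H(288) - 10489) = 1/((11466 + 288² - 283*288) - 10489) = 1/((11466 + 82944 - 81504) - 10489) = 1/(12906 - 10489) = 1/2417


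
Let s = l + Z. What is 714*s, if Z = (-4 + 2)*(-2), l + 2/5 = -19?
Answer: -54978/5 ≈ -10996.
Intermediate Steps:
l = -97/5 (l = -2/5 - 19 = -97/5 ≈ -19.400)
Z = 4 (Z = -2*(-2) = 4)
s = -77/5 (s = -97/5 + 4 = -77/5 ≈ -15.400)
714*s = 714*(-77/5) = -54978/5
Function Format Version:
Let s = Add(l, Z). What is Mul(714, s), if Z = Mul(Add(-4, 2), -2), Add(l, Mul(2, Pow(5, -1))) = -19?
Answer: Rational(-54978, 5) ≈ -10996.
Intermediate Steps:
l = Rational(-97, 5) (l = Add(Rational(-2, 5), -19) = Rational(-97, 5) ≈ -19.400)
Z = 4 (Z = Mul(-2, -2) = 4)
s = Rational(-77, 5) (s = Add(Rational(-97, 5), 4) = Rational(-77, 5) ≈ -15.400)
Mul(714, s) = Mul(714, Rational(-77, 5)) = Rational(-54978, 5)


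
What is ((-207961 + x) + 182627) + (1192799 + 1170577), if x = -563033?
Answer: 1775009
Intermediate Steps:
((-207961 + x) + 182627) + (1192799 + 1170577) = ((-207961 - 563033) + 182627) + (1192799 + 1170577) = (-770994 + 182627) + 2363376 = -588367 + 2363376 = 1775009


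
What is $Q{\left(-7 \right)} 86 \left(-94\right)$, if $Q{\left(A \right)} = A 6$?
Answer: $339528$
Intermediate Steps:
$Q{\left(A \right)} = 6 A$
$Q{\left(-7 \right)} 86 \left(-94\right) = 6 \left(-7\right) 86 \left(-94\right) = \left(-42\right) 86 \left(-94\right) = \left(-3612\right) \left(-94\right) = 339528$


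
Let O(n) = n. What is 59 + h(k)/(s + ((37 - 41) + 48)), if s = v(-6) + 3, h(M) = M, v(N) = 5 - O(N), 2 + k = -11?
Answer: 3409/58 ≈ 58.776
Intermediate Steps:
k = -13 (k = -2 - 11 = -13)
v(N) = 5 - N
s = 14 (s = (5 - 1*(-6)) + 3 = (5 + 6) + 3 = 11 + 3 = 14)
59 + h(k)/(s + ((37 - 41) + 48)) = 59 - 13/(14 + ((37 - 41) + 48)) = 59 - 13/(14 + (-4 + 48)) = 59 - 13/(14 + 44) = 59 - 13/58 = 3409/58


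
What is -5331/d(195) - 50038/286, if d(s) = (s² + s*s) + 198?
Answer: -636137015/3634488 ≈ -175.03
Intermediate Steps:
d(s) = 198 + 2*s² (d(s) = (s² + s²) + 198 = 2*s² + 198 = 198 + 2*s²)
-5331/d(195) - 50038/286 = -5331/(198 + 2*195²) - 50038/286 = -5331/(198 + 2*38025) - 50038*1/286 = -5331/(198 + 76050) - 25019/143 = -5331/76248 - 25019/143 = -5331*1/76248 - 25019/143 = -1777/25416 - 25019/143 = -636137015/3634488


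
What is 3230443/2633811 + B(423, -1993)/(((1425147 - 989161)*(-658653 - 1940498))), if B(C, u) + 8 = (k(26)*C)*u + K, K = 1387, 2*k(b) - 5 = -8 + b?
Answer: 7321484744798343725/5969234736340147092 ≈ 1.2265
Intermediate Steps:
k(b) = -3/2 + b/2 (k(b) = 5/2 + (-8 + b)/2 = 5/2 + (-4 + b/2) = -3/2 + b/2)
B(C, u) = 1379 + 23*C*u/2 (B(C, u) = -8 + (((-3/2 + (½)*26)*C)*u + 1387) = -8 + (((-3/2 + 13)*C)*u + 1387) = -8 + ((23*C/2)*u + 1387) = -8 + (23*C*u/2 + 1387) = -8 + (1387 + 23*C*u/2) = 1379 + 23*C*u/2)
3230443/2633811 + B(423, -1993)/(((1425147 - 989161)*(-658653 - 1940498))) = 3230443/2633811 + (1379 + (23/2)*423*(-1993))/(((1425147 - 989161)*(-658653 - 1940498))) = 3230443*(1/2633811) + (1379 - 19389897/2)/((435986*(-2599151))) = 3230443/2633811 - 19387139/2/(-1133193447886) = 3230443/2633811 - 19387139/2*(-1/1133193447886) = 3230443/2633811 + 19387139/2266386895772 = 7321484744798343725/5969234736340147092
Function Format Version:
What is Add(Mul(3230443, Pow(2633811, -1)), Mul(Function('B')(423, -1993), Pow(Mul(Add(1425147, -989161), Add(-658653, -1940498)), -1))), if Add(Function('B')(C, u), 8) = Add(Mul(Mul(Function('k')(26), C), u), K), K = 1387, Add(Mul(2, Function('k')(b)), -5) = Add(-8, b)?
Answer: Rational(7321484744798343725, 5969234736340147092) ≈ 1.2265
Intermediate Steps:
Function('k')(b) = Add(Rational(-3, 2), Mul(Rational(1, 2), b)) (Function('k')(b) = Add(Rational(5, 2), Mul(Rational(1, 2), Add(-8, b))) = Add(Rational(5, 2), Add(-4, Mul(Rational(1, 2), b))) = Add(Rational(-3, 2), Mul(Rational(1, 2), b)))
Function('B')(C, u) = Add(1379, Mul(Rational(23, 2), C, u)) (Function('B')(C, u) = Add(-8, Add(Mul(Mul(Add(Rational(-3, 2), Mul(Rational(1, 2), 26)), C), u), 1387)) = Add(-8, Add(Mul(Mul(Add(Rational(-3, 2), 13), C), u), 1387)) = Add(-8, Add(Mul(Mul(Rational(23, 2), C), u), 1387)) = Add(-8, Add(Mul(Rational(23, 2), C, u), 1387)) = Add(-8, Add(1387, Mul(Rational(23, 2), C, u))) = Add(1379, Mul(Rational(23, 2), C, u)))
Add(Mul(3230443, Pow(2633811, -1)), Mul(Function('B')(423, -1993), Pow(Mul(Add(1425147, -989161), Add(-658653, -1940498)), -1))) = Add(Mul(3230443, Pow(2633811, -1)), Mul(Add(1379, Mul(Rational(23, 2), 423, -1993)), Pow(Mul(Add(1425147, -989161), Add(-658653, -1940498)), -1))) = Add(Mul(3230443, Rational(1, 2633811)), Mul(Add(1379, Rational(-19389897, 2)), Pow(Mul(435986, -2599151), -1))) = Add(Rational(3230443, 2633811), Mul(Rational(-19387139, 2), Pow(-1133193447886, -1))) = Add(Rational(3230443, 2633811), Mul(Rational(-19387139, 2), Rational(-1, 1133193447886))) = Add(Rational(3230443, 2633811), Rational(19387139, 2266386895772)) = Rational(7321484744798343725, 5969234736340147092)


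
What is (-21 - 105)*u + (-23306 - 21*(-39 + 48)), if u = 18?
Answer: -25763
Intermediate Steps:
(-21 - 105)*u + (-23306 - 21*(-39 + 48)) = (-21 - 105)*18 + (-23306 - 21*(-39 + 48)) = -126*18 + (-23306 - 21*9) = -2268 + (-23306 - 1*189) = -2268 + (-23306 - 189) = -2268 - 23495 = -25763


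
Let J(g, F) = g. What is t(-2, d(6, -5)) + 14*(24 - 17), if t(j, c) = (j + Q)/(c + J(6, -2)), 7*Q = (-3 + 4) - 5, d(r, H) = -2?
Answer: 1363/14 ≈ 97.357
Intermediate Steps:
Q = -4/7 (Q = ((-3 + 4) - 5)/7 = (1 - 5)/7 = (⅐)*(-4) = -4/7 ≈ -0.57143)
t(j, c) = (-4/7 + j)/(6 + c) (t(j, c) = (j - 4/7)/(c + 6) = (-4/7 + j)/(6 + c))
t(-2, d(6, -5)) + 14*(24 - 17) = (-4/7 - 2)/(6 - 2) + 14*(24 - 17) = -18/7/4 + 14*7 = (¼)*(-18/7) + 98 = -9/14 + 98 = 1363/14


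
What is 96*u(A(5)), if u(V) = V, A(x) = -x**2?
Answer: -2400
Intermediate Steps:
96*u(A(5)) = 96*(-1*5**2) = 96*(-1*25) = 96*(-25) = -2400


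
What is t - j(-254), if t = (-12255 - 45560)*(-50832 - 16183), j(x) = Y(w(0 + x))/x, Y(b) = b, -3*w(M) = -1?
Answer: 2952347835451/762 ≈ 3.8745e+9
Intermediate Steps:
w(M) = 1/3 (w(M) = -1/3*(-1) = 1/3)
j(x) = 1/(3*x)
t = 3874472225 (t = -57815*(-67015) = 3874472225)
t - j(-254) = 3874472225 - 1/(3*(-254)) = 3874472225 - (-1)/(3*254) = 3874472225 - 1*(-1/762) = 3874472225 + 1/762 = 2952347835451/762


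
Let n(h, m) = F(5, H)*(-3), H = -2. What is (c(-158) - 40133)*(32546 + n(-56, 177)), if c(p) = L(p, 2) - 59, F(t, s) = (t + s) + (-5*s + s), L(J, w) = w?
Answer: -1306697470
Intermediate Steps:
F(t, s) = t - 3*s (F(t, s) = (s + t) - 4*s = t - 3*s)
c(p) = -57 (c(p) = 2 - 59 = -57)
n(h, m) = -33 (n(h, m) = (5 - 3*(-2))*(-3) = (5 + 6)*(-3) = 11*(-3) = -33)
(c(-158) - 40133)*(32546 + n(-56, 177)) = (-57 - 40133)*(32546 - 33) = -40190*32513 = -1306697470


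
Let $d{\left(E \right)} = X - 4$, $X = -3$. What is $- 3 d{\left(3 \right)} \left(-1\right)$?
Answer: $-21$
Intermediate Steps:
$d{\left(E \right)} = -7$ ($d{\left(E \right)} = -3 - 4 = -7$)
$- 3 d{\left(3 \right)} \left(-1\right) = \left(-3\right) \left(-7\right) \left(-1\right) = 21 \left(-1\right) = -21$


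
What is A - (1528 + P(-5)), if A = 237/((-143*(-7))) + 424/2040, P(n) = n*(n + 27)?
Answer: -361838102/255255 ≈ -1417.6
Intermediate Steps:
P(n) = n*(27 + n)
A = 113488/255255 (A = 237/1001 + 424*(1/2040) = 237*(1/1001) + 53/255 = 237/1001 + 53/255 = 113488/255255 ≈ 0.44461)
A - (1528 + P(-5)) = 113488/255255 - (1528 - 5*(27 - 5)) = 113488/255255 - (1528 - 5*22) = 113488/255255 - (1528 - 110) = 113488/255255 - 1*1418 = 113488/255255 - 1418 = -361838102/255255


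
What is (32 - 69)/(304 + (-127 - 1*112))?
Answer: -37/65 ≈ -0.56923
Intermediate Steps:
(32 - 69)/(304 + (-127 - 1*112)) = -37/(304 + (-127 - 112)) = -37/(304 - 239) = -37/65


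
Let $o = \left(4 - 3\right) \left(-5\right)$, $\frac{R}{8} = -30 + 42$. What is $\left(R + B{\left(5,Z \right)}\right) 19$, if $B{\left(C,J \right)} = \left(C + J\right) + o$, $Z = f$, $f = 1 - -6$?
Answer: $1957$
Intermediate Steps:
$R = 96$ ($R = 8 \left(-30 + 42\right) = 8 \cdot 12 = 96$)
$f = 7$ ($f = 1 + 6 = 7$)
$Z = 7$
$o = -5$ ($o = 1 \left(-5\right) = -5$)
$B{\left(C,J \right)} = -5 + C + J$ ($B{\left(C,J \right)} = \left(C + J\right) - 5 = -5 + C + J$)
$\left(R + B{\left(5,Z \right)}\right) 19 = \left(96 + \left(-5 + 5 + 7\right)\right) 19 = \left(96 + 7\right) 19 = 103 \cdot 19 = 1957$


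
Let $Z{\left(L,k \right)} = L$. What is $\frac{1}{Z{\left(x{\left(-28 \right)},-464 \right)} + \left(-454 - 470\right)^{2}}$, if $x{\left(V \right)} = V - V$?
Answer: $\frac{1}{853776} \approx 1.1713 \cdot 10^{-6}$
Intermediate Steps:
$x{\left(V \right)} = 0$
$\frac{1}{Z{\left(x{\left(-28 \right)},-464 \right)} + \left(-454 - 470\right)^{2}} = \frac{1}{0 + \left(-454 - 470\right)^{2}} = \frac{1}{0 + \left(-924\right)^{2}} = \frac{1}{0 + 853776} = \frac{1}{853776}$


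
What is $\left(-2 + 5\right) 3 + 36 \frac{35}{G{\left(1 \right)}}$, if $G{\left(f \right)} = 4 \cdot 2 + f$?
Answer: $149$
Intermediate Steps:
$G{\left(f \right)} = 8 + f$
$\left(-2 + 5\right) 3 + 36 \frac{35}{G{\left(1 \right)}} = \left(-2 + 5\right) 3 + 36 \frac{35}{8 + 1} = 3 \cdot 3 + 36 \cdot \frac{35}{9} = 9 + 36 \cdot 35 \cdot \frac{1}{9} = 9 + 36 \cdot \frac{35}{9} = 9 + 140 = 149$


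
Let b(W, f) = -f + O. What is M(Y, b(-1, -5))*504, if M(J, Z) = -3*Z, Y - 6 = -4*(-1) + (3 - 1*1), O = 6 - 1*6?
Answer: -7560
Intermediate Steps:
O = 0 (O = 6 - 6 = 0)
b(W, f) = -f (b(W, f) = -f + 0 = -f)
Y = 12 (Y = 6 + (-4*(-1) + (3 - 1*1)) = 6 + (4 + (3 - 1)) = 6 + (4 + 2) = 6 + 6 = 12)
M(Y, b(-1, -5))*504 = -(-3)*(-5)*504 = -3*5*504 = -15*504 = -7560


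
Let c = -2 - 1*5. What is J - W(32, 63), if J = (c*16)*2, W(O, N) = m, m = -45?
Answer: -179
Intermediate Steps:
c = -7 (c = -2 - 5 = -7)
W(O, N) = -45
J = -224 (J = -7*16*2 = -112*2 = -224)
J - W(32, 63) = -224 - 1*(-45) = -224 + 45 = -179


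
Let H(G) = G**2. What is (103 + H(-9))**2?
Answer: 33856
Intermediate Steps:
(103 + H(-9))**2 = (103 + (-9)**2)**2 = (103 + 81)**2 = 184**2 = 33856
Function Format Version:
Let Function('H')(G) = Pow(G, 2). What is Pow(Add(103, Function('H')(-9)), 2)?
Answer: 33856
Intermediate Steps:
Pow(Add(103, Function('H')(-9)), 2) = Pow(Add(103, Pow(-9, 2)), 2) = Pow(Add(103, 81), 2) = Pow(184, 2) = 33856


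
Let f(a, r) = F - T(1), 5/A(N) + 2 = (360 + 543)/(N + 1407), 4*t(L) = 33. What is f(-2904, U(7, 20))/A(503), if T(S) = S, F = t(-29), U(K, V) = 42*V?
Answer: -84593/38200 ≈ -2.2145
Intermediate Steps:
t(L) = 33/4 (t(L) = (¼)*33 = 33/4)
F = 33/4 ≈ 8.2500
A(N) = 5/(-2 + 903/(1407 + N)) (A(N) = 5/(-2 + (360 + 543)/(N + 1407)) = 5/(-2 + 903/(1407 + N)))
f(a, r) = 29/4 (f(a, r) = 33/4 - 1*1 = 33/4 - 1 = 29/4)
f(-2904, U(7, 20))/A(503) = 29/(4*((5*(-1407 - 1*503)/(1911 + 2*503)))) = 29/(4*((5*(-1407 - 503)/(1911 + 1006)))) = 29/(4*((5*(-1910)/2917))) = 29/(4*((5*(1/2917)*(-1910)))) = 29/(4*(-9550/2917)) = (29/4)*(-2917/9550) = -84593/38200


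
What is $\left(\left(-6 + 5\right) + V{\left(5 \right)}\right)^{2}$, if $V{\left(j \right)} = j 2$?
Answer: $81$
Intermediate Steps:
$V{\left(j \right)} = 2 j$
$\left(\left(-6 + 5\right) + V{\left(5 \right)}\right)^{2} = \left(\left(-6 + 5\right) + 2 \cdot 5\right)^{2} = \left(-1 + 10\right)^{2} = 9^{2} = 81$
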